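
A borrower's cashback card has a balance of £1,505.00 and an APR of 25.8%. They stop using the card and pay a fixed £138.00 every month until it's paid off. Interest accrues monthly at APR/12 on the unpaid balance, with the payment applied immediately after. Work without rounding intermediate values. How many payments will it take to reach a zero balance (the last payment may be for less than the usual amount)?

Monthly rate r = 25.8%/12 = 2.15% = 0.0215.
Recurrence: B ← B·(1+r) − £138.00.
Month 1: interest £32.36; balance after payment £1,399.36.
Month 2: interest £30.09; balance after payment £1,291.44.
Closed form: n = −ln(1 − rB₀/P)/ln(1+r) = −ln(0.76553)/ln(1.0215) ≈ 12.561, so the balance reaches zero during payment 13.

13 payments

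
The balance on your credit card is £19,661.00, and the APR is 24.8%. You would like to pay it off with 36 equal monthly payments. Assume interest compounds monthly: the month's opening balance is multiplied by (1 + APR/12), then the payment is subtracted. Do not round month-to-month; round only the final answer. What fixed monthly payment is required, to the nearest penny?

£779.64

Monthly rate r = 24.8%/12 = 2.06667% = 0.0206667.
Level-payment amortization: P = B₀·r / (1 − (1+r)^(−n)) = 19661.00·0.0206667 / (1 − 1.02067^(−36)).
Denominator 1 − (1+r)^(−36) = 0.521173188.
P = 406.327 / 0.521173188 ≈ 779.64.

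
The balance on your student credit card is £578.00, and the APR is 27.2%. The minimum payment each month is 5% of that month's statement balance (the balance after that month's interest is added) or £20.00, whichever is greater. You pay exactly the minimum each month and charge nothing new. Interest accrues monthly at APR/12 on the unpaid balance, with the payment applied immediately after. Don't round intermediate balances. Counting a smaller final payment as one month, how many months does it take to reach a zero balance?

40 months

Monthly rate r = 27.2%/12 = 2.26667% = 0.0226667.
While 5% of the post-interest balance exceeds £20.00, each month B ← (B·(1+r))·(1 − 0.05), i.e. B shrinks by the factor (1+r)·0.95 = 0.97153.
This holds for months 1–14. Entering month 15 the balance is £385.78; 5% of the post-interest balance is now below £20.00, so the flat £20.00 minimum applies from here.
From month 15 a fixed £20.00 at rate r clears £385.78 in 26 more payments. Total: 14 + 26 = 40 months.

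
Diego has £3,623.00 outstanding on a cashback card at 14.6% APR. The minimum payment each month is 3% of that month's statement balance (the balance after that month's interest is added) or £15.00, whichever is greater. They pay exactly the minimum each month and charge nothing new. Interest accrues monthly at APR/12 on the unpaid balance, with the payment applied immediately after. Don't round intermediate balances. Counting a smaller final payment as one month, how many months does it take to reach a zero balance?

151 months

Monthly rate r = 14.6%/12 = 1.21667% = 0.0121667.
While 3% of the post-interest balance exceeds £15.00, each month B ← (B·(1+r))·(1 − 0.03), i.e. B shrinks by the factor (1+r)·0.97 = 0.9818.
This holds for months 1–109. Entering month 110 the balance is £489.39; 3% of the post-interest balance is now below £15.00, so the flat £15.00 minimum applies from here.
From month 110 a fixed £15.00 at rate r clears £489.39 in 42 more payments. Total: 109 + 42 = 151 months.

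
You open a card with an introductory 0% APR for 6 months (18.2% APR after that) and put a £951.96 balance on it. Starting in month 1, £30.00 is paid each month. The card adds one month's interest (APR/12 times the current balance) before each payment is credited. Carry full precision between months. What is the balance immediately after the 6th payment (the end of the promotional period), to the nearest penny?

Promo months 1–6 at r₀ = 0%/12 = 0; months 7+ at r₁ = 18.2%/12 = 0.0151667.
After month 6 (no interest yet): B = £951.96 − 6·£30.00 = £771.96.

£771.96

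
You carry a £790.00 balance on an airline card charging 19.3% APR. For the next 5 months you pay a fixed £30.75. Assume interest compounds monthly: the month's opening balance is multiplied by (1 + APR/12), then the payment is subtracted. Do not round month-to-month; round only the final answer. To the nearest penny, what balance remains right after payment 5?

Monthly rate r = 19.3%/12 = 1.60833% = 0.0160833.
Each month: B ← B·(1+r) − £30.75.
Month 1: interest £12.71; balance after payment £771.96.
Month 2: interest £12.42; balance after payment £753.62.
Month 3: interest £12.12; balance after payment £734.99.
Month 4: interest £11.82; balance after payment £716.06.
Month 5: interest £11.52; balance after payment £696.83.

£696.83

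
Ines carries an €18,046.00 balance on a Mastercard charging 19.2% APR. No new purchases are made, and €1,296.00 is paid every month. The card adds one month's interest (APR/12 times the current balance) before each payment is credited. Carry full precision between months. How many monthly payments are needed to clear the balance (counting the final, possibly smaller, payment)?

16 payments

Monthly rate r = 19.2%/12 = 1.6% = 0.016.
Recurrence: B ← B·(1+r) − €1,296.00.
Month 1: interest €288.74; balance after payment €17,038.74.
Month 2: interest €272.62; balance after payment €16,015.36.
Closed form: n = −ln(1 − rB₀/P)/ln(1+r) = −ln(0.77721)/ln(1.016) ≈ 15.878, so the balance reaches zero during payment 16.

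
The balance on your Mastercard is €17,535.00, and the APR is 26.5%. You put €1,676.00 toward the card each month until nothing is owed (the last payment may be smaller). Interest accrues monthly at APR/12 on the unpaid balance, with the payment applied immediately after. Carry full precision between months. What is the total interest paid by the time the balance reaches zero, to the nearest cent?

€2,624.02

Monthly rate r = 26.5%/12 = 2.20833% = 0.0220833.
Payoff takes n = ⌈−ln(1 − rB₀/P)/ln(1+r)⌉ = ⌈12.028⌉ = 13 payments; the last is €47.02.
Total paid = 12·€1,676.00 + €47.02 = €20,159.02.
Total interest = total paid − principal = €20,159.02 − €17,535.00 = €2,624.02.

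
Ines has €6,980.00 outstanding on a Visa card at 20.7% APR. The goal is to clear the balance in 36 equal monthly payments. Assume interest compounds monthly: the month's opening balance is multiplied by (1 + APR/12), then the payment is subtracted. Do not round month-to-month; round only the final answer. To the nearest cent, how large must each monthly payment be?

€261.90

Monthly rate r = 20.7%/12 = 1.725% = 0.01725.
Level-payment amortization: P = B₀·r / (1 − (1+r)^(−n)) = 6980.00·0.01725 / (1 − 1.01725^(−36)).
Denominator 1 − (1+r)^(−36) = 0.459739952.
P = 120.405 / 0.459739952 ≈ 261.90.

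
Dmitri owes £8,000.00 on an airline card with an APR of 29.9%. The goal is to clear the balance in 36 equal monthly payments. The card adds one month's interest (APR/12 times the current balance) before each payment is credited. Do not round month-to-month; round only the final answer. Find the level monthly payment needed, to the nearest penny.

£339.17

Monthly rate r = 29.9%/12 = 2.49167% = 0.0249167.
Level-payment amortization: P = B₀·r / (1 − (1+r)^(−n)) = 8000.00·0.0249167 / (1 − 1.02492^(−36)).
Denominator 1 − (1+r)^(−36) = 0.587701264.
P = 199.333 / 0.587701264 ≈ 339.17.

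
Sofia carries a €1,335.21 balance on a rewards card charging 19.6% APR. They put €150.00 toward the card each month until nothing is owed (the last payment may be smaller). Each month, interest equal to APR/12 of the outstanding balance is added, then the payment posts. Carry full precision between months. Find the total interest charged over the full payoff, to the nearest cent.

Monthly rate r = 19.6%/12 = 1.63333% = 0.0163333.
Payoff takes n = ⌈−ln(1 − rB₀/P)/ln(1+r)⌉ = ⌈9.697⌉ = 10 payments; the last is €104.85.
Total paid = 9·€150.00 + €104.85 = €1,454.85.
Total interest = total paid − principal = €1,454.85 − €1,335.21 = €119.64.

€119.64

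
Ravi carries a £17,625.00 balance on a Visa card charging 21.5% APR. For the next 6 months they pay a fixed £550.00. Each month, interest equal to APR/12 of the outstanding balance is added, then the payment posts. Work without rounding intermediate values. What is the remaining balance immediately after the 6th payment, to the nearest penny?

£16,155.22

Monthly rate r = 21.5%/12 = 1.79167% = 0.0179167.
Each month: B ← B·(1+r) − £550.00.
Month 1: interest £315.78; balance after payment £17,390.78.
Month 2: interest £311.58; balance after payment £17,152.37.
Month 3: interest £307.31; balance after payment £16,909.68.
Month 4: interest £302.97; balance after payment £16,662.64.
Month 5: interest £298.54; balance after payment £16,411.18.
Month 6: interest £294.03; balance after payment £16,155.22.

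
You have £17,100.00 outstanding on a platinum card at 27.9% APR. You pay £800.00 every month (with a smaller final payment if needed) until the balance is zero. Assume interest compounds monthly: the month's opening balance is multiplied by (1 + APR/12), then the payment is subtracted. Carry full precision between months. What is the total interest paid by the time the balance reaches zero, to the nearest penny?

£6,816.90

Monthly rate r = 27.9%/12 = 2.325% = 0.02325.
Payoff takes n = ⌈−ln(1 − rB₀/P)/ln(1+r)⌉ = ⌈29.895⌉ = 30 payments; the last is £716.90.
Total paid = 29·£800.00 + £716.90 = £23,916.90.
Total interest = total paid − principal = £23,916.90 − £17,100.00 = £6,816.90.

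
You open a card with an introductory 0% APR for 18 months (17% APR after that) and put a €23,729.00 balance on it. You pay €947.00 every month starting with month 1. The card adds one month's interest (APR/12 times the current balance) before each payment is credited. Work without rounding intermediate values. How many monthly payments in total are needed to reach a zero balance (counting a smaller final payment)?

Promo months 1–18 at r₀ = 0%/12 = 0; months 19+ at r₁ = 17%/12 = 0.0141667.
After month 18 (no interest yet): B = €23,729.00 − 18·€947.00 = €6,683.00.
Then at r₁ with €947.00/mo: n₂ = −ln(1 − r₁·B/P)/ln(1+r₁) ≈ 7.49 → 8 more payments.

26 months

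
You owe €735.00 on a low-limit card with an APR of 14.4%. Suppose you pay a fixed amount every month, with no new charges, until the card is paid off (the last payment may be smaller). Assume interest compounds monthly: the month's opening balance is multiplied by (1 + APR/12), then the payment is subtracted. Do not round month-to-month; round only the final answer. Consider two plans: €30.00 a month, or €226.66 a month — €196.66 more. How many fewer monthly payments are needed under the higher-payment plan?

26 fewer payments

Monthly rate r = 14.4%/12 = 1.2% = 0.012.
At €30.00/mo: n = ⌈−ln(1 − rB₀/P)/ln(1+r)⌉ = 30 payments (last €5.59); total interest = total paid − €735.00 = €140.59.
At €226.66/mo: 4 payments (last €74.49); total interest €19.47.
Payments saved = 30 − 4 = 26.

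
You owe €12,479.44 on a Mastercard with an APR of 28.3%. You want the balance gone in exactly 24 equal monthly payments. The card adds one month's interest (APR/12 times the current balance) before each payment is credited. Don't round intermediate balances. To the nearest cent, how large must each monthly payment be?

€686.89

Monthly rate r = 28.3%/12 = 2.35833% = 0.0235833.
Level-payment amortization: P = B₀·r / (1 − (1+r)^(−n)) = 12479.44·0.0235833 / (1 − 1.02358^(−24)).
Denominator 1 − (1+r)^(−24) = 0.428464698.
P = 294.307 / 0.428464698 ≈ 686.89.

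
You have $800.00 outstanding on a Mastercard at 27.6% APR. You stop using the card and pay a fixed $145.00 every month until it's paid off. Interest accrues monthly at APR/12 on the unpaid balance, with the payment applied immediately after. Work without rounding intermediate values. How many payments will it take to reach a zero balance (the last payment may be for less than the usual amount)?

6 payments

Monthly rate r = 27.6%/12 = 2.3% = 0.023.
Recurrence: B ← B·(1+r) − $145.00.
Month 1: interest $18.40; balance after payment $673.40.
Month 2: interest $15.49; balance after payment $543.89.
Month 3: interest $12.51; balance after payment $411.40.
Month 4: interest $9.46; balance after payment $275.86.
Month 5: interest $6.34; balance after payment $137.20.
Month 6: interest $3.16; balance after payment $0.00.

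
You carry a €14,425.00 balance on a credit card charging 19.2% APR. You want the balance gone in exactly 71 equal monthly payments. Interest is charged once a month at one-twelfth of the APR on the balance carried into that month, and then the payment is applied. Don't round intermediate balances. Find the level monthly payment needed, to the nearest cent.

€341.42

Monthly rate r = 19.2%/12 = 1.6% = 0.016.
Level-payment amortization: P = B₀·r / (1 − (1+r)^(−n)) = 14425.00·0.016 / (1 − 1.016^(−71)).
Denominator 1 − (1+r)^(−71) = 0.675998713.
P = 230.8 / 0.675998713 ≈ 341.42.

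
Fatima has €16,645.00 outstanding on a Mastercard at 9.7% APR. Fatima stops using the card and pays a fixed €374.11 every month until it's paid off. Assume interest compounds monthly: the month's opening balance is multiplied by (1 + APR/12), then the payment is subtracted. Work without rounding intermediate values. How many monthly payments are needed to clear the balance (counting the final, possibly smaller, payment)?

Monthly rate r = 9.7%/12 = 0.808333% = 0.00808333.
Recurrence: B ← B·(1+r) − €374.11.
Month 1: interest €134.55; balance after payment €16,405.44.
Month 2: interest €132.61; balance after payment €16,163.94.
Closed form: n = −ln(1 − rB₀/P)/ln(1+r) = −ln(0.64035)/ln(1.00808) ≈ 55.365, so the balance reaches zero during payment 56.

56 payments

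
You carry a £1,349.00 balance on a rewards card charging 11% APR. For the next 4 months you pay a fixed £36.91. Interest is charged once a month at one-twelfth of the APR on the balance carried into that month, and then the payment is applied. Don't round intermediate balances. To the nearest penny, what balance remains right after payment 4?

£1,249.47

Monthly rate r = 11%/12 = 0.916667% = 0.00916667.
Each month: B ← B·(1+r) − £36.91.
Month 1: interest £12.37; balance after payment £1,324.46.
Month 2: interest £12.14; balance after payment £1,299.69.
Month 3: interest £11.91; balance after payment £1,274.69.
Month 4: interest £11.68; balance after payment £1,249.47.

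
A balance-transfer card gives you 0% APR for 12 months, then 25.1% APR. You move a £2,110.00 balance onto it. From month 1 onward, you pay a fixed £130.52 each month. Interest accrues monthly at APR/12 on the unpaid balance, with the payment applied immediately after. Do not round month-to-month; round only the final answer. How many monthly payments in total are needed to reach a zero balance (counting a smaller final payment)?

Promo months 1–12 at r₀ = 0%/12 = 0; months 13+ at r₁ = 25.1%/12 = 0.0209167.
After month 12 (no interest yet): B = £2,110.00 − 12·£130.52 = £543.76.
Then at r₁ with £130.52/mo: n₂ = −ln(1 − r₁·B/P)/ln(1+r₁) ≈ 4.40 → 5 more payments.

17 payments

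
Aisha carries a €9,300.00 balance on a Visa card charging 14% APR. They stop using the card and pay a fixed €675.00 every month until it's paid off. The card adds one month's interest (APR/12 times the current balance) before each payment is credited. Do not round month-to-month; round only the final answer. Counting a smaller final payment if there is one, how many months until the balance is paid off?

Monthly rate r = 14%/12 = 1.16667% = 0.0116667.
Recurrence: B ← B·(1+r) − €675.00.
Month 1: interest €108.50; balance after payment €8,733.50.
Month 2: interest €101.89; balance after payment €8,160.39.
Closed form: n = −ln(1 − rB₀/P)/ln(1+r) = −ln(0.83926)/ln(1.01167) ≈ 15.108, so the balance reaches zero during payment 16.

16 payments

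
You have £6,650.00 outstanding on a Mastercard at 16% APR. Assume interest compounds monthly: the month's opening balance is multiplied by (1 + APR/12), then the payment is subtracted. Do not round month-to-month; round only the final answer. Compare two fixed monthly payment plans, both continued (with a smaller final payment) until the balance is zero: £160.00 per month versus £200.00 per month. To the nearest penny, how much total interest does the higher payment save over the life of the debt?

£912.70

Monthly rate r = 16%/12 = 1.33333% = 0.0133333.
At £160.00/mo: n = ⌈−ln(1 − rB₀/P)/ln(1+r)⌉ = 61 payments (last £158.21); total interest = total paid − £6,650.00 = £3,108.21.
At £200.00/mo: 45 payments (last £45.51); total interest £2,195.51.
Interest saved = £3,108.21 − £2,195.51 = £912.70.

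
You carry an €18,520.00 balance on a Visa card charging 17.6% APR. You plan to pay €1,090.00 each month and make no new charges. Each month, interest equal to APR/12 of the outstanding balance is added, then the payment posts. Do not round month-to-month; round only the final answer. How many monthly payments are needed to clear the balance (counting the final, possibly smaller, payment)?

20 payments

Monthly rate r = 17.6%/12 = 1.46667% = 0.0146667.
Recurrence: B ← B·(1+r) − €1,090.00.
Month 1: interest €271.63; balance after payment €17,701.63.
Month 2: interest €259.62; balance after payment €16,871.25.
Closed form: n = −ln(1 − rB₀/P)/ln(1+r) = −ln(0.7508)/ln(1.01467) ≈ 19.685, so the balance reaches zero during payment 20.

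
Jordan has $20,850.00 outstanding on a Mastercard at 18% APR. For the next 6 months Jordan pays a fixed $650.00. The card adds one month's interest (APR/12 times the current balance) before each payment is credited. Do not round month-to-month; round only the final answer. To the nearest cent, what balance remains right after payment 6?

$18,749.08

Monthly rate r = 18%/12 = 1.5% = 0.015.
Each month: B ← B·(1+r) − $650.00.
Month 1: interest $312.75; balance after payment $20,512.75.
Month 2: interest $307.69; balance after payment $20,170.44.
Month 3: interest $302.56; balance after payment $19,823.00.
Month 4: interest $297.34; balance after payment $19,470.34.
Month 5: interest $292.06; balance after payment $19,112.40.
Month 6: interest $286.69; balance after payment $18,749.08.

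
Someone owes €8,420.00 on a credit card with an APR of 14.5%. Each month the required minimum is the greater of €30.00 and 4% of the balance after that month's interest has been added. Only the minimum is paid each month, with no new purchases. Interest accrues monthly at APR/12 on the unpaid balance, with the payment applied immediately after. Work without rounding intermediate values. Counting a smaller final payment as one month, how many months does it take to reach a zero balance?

Monthly rate r = 14.5%/12 = 1.20833% = 0.0120833.
While 4% of the post-interest balance exceeds €30.00, each month B ← (B·(1+r))·(1 − 0.04), i.e. B shrinks by the factor (1+r)·0.96 = 0.9716.
This holds for months 1–85. Entering month 86 the balance is €727.36; 4% of the post-interest balance is now below €30.00, so the flat €30.00 minimum applies from here.
From month 86 a fixed €30.00 at rate r clears €727.36 in 29 more payments. Total: 85 + 29 = 114 months.

114 months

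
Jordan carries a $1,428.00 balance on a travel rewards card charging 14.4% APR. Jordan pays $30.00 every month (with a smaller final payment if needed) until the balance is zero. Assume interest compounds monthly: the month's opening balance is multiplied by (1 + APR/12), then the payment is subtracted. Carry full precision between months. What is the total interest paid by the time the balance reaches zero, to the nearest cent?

$701.59

Monthly rate r = 14.4%/12 = 1.2% = 0.012.
Payoff takes n = ⌈−ln(1 − rB₀/P)/ln(1+r)⌉ = ⌈70.986⌉ = 71 payments; the last is $29.59.
Total paid = 70·$30.00 + $29.59 = $2,129.59.
Total interest = total paid − principal = $2,129.59 − $1,428.00 = $701.59.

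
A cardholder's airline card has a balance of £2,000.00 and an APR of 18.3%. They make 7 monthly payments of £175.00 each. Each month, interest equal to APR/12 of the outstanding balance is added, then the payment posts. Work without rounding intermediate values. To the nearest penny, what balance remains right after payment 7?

£941.03

Monthly rate r = 18.3%/12 = 1.525% = 0.01525.
Each month: B ← B·(1+r) − £175.00.
Month 1: interest £30.50; balance after payment £1,855.50.
Month 2: interest £28.30; balance after payment £1,708.80.
Month 3: interest £26.06; balance after payment £1,559.86.
Month 4: interest £23.79; balance after payment £1,408.64.
Month 5: interest £21.48; balance after payment £1,255.13.
Month 6: interest £19.14; balance after payment £1,099.27.
Month 7: interest £16.76; balance after payment £941.03.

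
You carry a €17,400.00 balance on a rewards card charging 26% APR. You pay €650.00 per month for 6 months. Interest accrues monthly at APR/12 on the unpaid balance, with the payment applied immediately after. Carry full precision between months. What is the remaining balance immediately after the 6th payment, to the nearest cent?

€15,670.67

Monthly rate r = 26%/12 = 2.16667% = 0.0216667.
Each month: B ← B·(1+r) − €650.00.
Month 1: interest €377.00; balance after payment €17,127.00.
Month 2: interest €371.09; balance after payment €16,848.08.
Month 3: interest €365.04; balance after payment €16,563.13.
Month 4: interest €358.87; balance after payment €16,271.99.
Month 5: interest €352.56; balance after payment €15,974.55.
Month 6: interest €346.12; balance after payment €15,670.67.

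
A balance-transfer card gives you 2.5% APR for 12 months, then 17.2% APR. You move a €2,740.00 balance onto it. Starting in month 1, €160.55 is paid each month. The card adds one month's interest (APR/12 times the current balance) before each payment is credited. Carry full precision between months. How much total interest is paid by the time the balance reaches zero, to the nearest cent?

€88.58

Promo months 1–12 at r₀ = 2.5%/12 = 0.00208333; months 13+ at r₁ = 17.2%/12 = 0.0143333.
After month 12: iterate B ← B·(1+r₀) − €160.55 for 12 months → €860.46.
Then at r₁ with €160.55/mo: n₂ = −ln(1 − r₁·B/P)/ln(1+r₁) ≈ 5.62 → 6 more payments.
Total paid = 17·€160.55 + €99.23 = €2,828.58; interest = €2,828.58 − €2,740.00 = €88.58.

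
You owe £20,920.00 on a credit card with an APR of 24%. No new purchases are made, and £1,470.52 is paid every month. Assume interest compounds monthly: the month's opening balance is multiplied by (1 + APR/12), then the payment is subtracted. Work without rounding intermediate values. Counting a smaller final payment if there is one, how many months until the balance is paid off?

Monthly rate r = 24%/12 = 2% = 0.02.
Recurrence: B ← B·(1+r) − £1,470.52.
Month 1: interest £418.40; balance after payment £19,867.88.
Month 2: interest £397.36; balance after payment £18,794.72.
Closed form: n = −ln(1 − rB₀/P)/ln(1+r) = −ln(0.71547)/ln(1.02) ≈ 16.907, so the balance reaches zero during payment 17.

17 months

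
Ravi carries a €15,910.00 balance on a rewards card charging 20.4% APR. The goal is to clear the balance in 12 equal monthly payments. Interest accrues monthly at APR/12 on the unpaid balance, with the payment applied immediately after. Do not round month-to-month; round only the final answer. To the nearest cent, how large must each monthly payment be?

Monthly rate r = 20.4%/12 = 1.7% = 0.017.
Level-payment amortization: P = B₀·r / (1 − (1+r)^(−n)) = 15910.00·0.017 / (1 − 1.017^(−12)).
Denominator 1 − (1+r)^(−12) = 0.183138242.
P = 270.47 / 0.183138242 ≈ 1476.86.

€1,476.86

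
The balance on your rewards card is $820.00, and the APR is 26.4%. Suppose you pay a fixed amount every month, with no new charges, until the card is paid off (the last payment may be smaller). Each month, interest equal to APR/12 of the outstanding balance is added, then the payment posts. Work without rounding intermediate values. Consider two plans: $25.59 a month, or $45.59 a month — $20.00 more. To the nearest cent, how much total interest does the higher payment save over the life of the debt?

$380.15

Monthly rate r = 26.4%/12 = 2.2% = 0.022.
At $25.59/mo: n = ⌈−ln(1 − rB₀/P)/ln(1+r)⌉ = 57 payments (last $2.39); total interest = total paid − $820.00 = $615.43.
At $45.59/mo: 24 payments (last $6.71); total interest $235.28.
Interest saved = $615.43 − $235.28 = $380.15.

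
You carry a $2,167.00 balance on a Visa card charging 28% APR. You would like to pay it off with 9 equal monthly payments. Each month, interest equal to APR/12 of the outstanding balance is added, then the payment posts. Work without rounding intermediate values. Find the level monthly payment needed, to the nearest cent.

$269.73

Monthly rate r = 28%/12 = 2.33333% = 0.0233333.
Level-payment amortization: P = B₀·r / (1 − (1+r)^(−n)) = 2167.00·0.0233333 / (1 − 1.02333^(−9)).
Denominator 1 − (1+r)^(−9) = 0.187457823.
P = 50.5633 / 0.187457823 ≈ 269.73.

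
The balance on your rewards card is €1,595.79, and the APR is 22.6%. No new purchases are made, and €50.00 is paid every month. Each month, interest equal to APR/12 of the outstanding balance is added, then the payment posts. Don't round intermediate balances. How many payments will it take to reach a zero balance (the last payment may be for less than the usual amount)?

Monthly rate r = 22.6%/12 = 1.88333% = 0.0188333.
Recurrence: B ← B·(1+r) − €50.00.
Month 1: interest €30.05; balance after payment €1,575.84.
Month 2: interest €29.68; balance after payment €1,555.52.
Closed form: n = −ln(1 − rB₀/P)/ln(1+r) = −ln(0.39892)/ln(1.01883) ≈ 49.254, so the balance reaches zero during payment 50.

50 months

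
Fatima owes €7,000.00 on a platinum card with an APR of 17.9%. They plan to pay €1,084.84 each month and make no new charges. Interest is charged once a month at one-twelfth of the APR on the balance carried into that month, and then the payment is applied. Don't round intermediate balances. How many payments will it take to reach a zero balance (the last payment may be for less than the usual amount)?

Monthly rate r = 17.9%/12 = 1.49167% = 0.0149167.
Recurrence: B ← B·(1+r) − €1,084.84.
Month 1: interest €104.42; balance after payment €6,019.58.
Month 2: interest €89.79; balance after payment €5,024.53.
Closed form: n = −ln(1 − rB₀/P)/ln(1+r) = −ln(0.90375)/ln(1.01492) ≈ 6.835, so the balance reaches zero during payment 7.

7 payments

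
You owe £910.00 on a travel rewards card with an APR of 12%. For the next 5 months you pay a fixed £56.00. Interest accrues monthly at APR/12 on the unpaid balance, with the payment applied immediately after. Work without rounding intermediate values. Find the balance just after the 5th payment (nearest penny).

£670.76

Monthly rate r = 12%/12 = 1% = 0.01.
Each month: B ← B·(1+r) − £56.00.
Month 1: interest £9.10; balance after payment £863.10.
Month 2: interest £8.63; balance after payment £815.73.
Month 3: interest £8.16; balance after payment £767.89.
Month 4: interest £7.68; balance after payment £719.57.
Month 5: interest £7.20; balance after payment £670.76.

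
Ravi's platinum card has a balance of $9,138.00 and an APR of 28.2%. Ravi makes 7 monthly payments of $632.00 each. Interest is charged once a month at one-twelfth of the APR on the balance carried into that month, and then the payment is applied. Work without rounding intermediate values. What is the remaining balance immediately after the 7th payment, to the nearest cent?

$6,003.03

Monthly rate r = 28.2%/12 = 2.35% = 0.0235.
Each month: B ← B·(1+r) − $632.00.
Month 1: interest $214.74; balance after payment $8,720.74.
Month 2: interest $204.94; balance after payment $8,293.68.
Month 3: interest $194.90; balance after payment $7,856.58.
Month 4: interest $184.63; balance after payment $7,409.21.
Month 5: interest $174.12; balance after payment $6,951.33.
Month 6: interest $163.36; balance after payment $6,482.68.
Month 7: interest $152.34; balance after payment $6,003.03.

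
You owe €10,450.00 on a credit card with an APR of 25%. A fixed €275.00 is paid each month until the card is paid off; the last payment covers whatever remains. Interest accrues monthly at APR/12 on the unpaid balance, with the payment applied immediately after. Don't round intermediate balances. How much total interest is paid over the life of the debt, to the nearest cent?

€10,470.87

Monthly rate r = 25%/12 = 2.08333% = 0.0208333.
Payoff takes n = ⌈−ln(1 − rB₀/P)/ln(1+r)⌉ = ⌈76.075⌉ = 77 payments; the last is €20.87.
Total paid = 76·€275.00 + €20.87 = €20,920.87.
Total interest = total paid − principal = €20,920.87 − €10,450.00 = €10,470.87.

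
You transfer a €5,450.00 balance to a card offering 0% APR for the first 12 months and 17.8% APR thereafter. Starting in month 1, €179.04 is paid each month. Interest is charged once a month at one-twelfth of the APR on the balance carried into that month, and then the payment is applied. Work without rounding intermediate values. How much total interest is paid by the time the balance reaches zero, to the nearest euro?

Promo months 1–12 at r₀ = 0%/12 = 0; months 13+ at r₁ = 17.8%/12 = 0.0148333.
After month 12 (no interest yet): B = €5,450.00 − 12·€179.04 = €3,301.52.
Then at r₁ with €179.04/mo: n₂ = −ln(1 − r₁·B/P)/ln(1+r₁) ≈ 21.70 → 22 more payments.
Total paid = 33·€179.04 + €126.05 = €6,034.37; interest = €6,034.37 − €5,450.00 = €584.37.

€584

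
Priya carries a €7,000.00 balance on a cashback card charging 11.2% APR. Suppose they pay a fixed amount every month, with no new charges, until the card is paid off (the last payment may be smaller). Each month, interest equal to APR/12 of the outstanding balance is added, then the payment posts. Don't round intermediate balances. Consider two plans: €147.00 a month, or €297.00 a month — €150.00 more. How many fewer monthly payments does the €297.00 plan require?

Monthly rate r = 11.2%/12 = 0.933333% = 0.00933333.
At €147.00/mo: n = ⌈−ln(1 − rB₀/P)/ln(1+r)⌉ = 64 payments (last €39.91); total interest = total paid − €7,000.00 = €2,300.91.
At €297.00/mo: 27 payments (last €220.58); total interest €942.58.
Payments saved = 64 − 27 = 37.

37 fewer payments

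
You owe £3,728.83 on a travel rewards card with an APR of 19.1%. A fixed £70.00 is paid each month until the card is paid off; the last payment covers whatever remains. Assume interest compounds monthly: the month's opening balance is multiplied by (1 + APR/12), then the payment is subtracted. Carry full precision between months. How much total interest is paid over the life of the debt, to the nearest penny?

£4,618.20

Monthly rate r = 19.1%/12 = 1.59167% = 0.0159167.
Payoff takes n = ⌈−ln(1 − rB₀/P)/ln(1+r)⌉ = ⌈119.242⌉ = 120 payments; the last is £17.03.
Total paid = 119·£70.00 + £17.03 = £8,347.03.
Total interest = total paid − principal = £8,347.03 − £3,728.83 = £4,618.20.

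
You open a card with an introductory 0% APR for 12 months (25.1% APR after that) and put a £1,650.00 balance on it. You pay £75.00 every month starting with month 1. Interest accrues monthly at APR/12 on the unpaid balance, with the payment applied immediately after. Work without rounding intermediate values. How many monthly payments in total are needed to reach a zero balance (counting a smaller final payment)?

Promo months 1–12 at r₀ = 0%/12 = 0; months 13+ at r₁ = 25.1%/12 = 0.0209167.
After month 12 (no interest yet): B = £1,650.00 − 12·£75.00 = £750.00.
Then at r₁ with £75.00/mo: n₂ = −ln(1 − r₁·B/P)/ln(1+r₁) ≈ 11.34 → 12 more payments.

24 months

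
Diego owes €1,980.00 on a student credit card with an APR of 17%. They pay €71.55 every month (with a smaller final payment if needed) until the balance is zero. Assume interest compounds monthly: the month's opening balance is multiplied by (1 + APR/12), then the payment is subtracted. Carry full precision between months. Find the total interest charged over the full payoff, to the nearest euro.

€551

Monthly rate r = 17%/12 = 1.41667% = 0.0141667.
Payoff takes n = ⌈−ln(1 − rB₀/P)/ln(1+r)⌉ = ⌈35.375⌉ = 36 payments; the last is €26.98.
Total paid = 35·€71.55 + €26.98 = €2,531.23.
Total interest = total paid − principal = €2,531.23 − €1,980.00 = €551.23.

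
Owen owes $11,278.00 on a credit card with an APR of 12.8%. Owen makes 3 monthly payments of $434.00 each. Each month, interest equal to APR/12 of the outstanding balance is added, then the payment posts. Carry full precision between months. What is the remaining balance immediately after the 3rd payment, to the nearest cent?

$10,326.82

Monthly rate r = 12.8%/12 = 1.06667% = 0.0106667.
Each month: B ← B·(1+r) − $434.00.
Month 1: interest $120.30; balance after payment $10,964.30.
Month 2: interest $116.95; balance after payment $10,647.25.
Month 3: interest $113.57; balance after payment $10,326.82.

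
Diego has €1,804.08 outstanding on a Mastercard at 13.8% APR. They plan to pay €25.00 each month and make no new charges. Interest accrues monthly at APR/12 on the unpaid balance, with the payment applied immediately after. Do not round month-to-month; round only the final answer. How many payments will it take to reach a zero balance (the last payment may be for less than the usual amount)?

155 months

Monthly rate r = 13.8%/12 = 1.15% = 0.0115.
Recurrence: B ← B·(1+r) − €25.00.
Month 1: interest €20.75; balance after payment €1,799.83.
Month 2: interest €20.70; balance after payment €1,795.52.
Closed form: n = −ln(1 − rB₀/P)/ln(1+r) = −ln(0.17012)/ln(1.0115) ≈ 154.904, so the balance reaches zero during payment 155.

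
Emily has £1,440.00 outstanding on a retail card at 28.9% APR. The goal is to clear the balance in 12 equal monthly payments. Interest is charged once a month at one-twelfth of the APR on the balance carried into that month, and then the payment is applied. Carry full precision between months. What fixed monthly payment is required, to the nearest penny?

Monthly rate r = 28.9%/12 = 2.40833% = 0.0240833.
Level-payment amortization: P = B₀·r / (1 − (1+r)^(−n)) = 1440.00·0.0240833 / (1 − 1.02408^(−12)).
Denominator 1 − (1+r)^(−12) = 0.248417911.
P = 34.68 / 0.248417911 ≈ 139.60.

£139.60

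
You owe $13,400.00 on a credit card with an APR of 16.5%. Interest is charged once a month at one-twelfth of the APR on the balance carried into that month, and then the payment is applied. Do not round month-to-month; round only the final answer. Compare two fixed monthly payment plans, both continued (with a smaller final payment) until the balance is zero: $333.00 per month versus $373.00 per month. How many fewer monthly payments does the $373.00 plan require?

10 fewer payments

Monthly rate r = 16.5%/12 = 1.375% = 0.01375.
At $333.00/mo: n = ⌈−ln(1 − rB₀/P)/ln(1+r)⌉ = 60 payments (last $3.74); total interest = total paid − $13,400.00 = $6,250.74.
At $373.00/mo: 50 payments (last $327.90); total interest $5,204.90.
Payments saved = 60 − 50 = 10.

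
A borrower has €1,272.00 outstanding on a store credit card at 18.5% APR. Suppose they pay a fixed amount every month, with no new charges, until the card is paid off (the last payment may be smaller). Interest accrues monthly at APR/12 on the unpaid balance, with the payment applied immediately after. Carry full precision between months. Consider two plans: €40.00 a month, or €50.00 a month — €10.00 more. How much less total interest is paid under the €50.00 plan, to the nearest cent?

€134.43

Monthly rate r = 18.5%/12 = 1.54167% = 0.0154167.
At €40.00/mo: n = ⌈−ln(1 − rB₀/P)/ln(1+r)⌉ = 45 payments (last €1.78); total interest = total paid − €1,272.00 = €489.78.
At €50.00/mo: 33 payments (last €27.35); total interest €355.35.
Interest saved = €489.78 − €355.35 = €134.43.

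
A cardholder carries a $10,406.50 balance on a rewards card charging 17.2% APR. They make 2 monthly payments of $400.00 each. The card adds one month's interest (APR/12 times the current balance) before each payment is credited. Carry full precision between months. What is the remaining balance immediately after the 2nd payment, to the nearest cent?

$9,901.22

Monthly rate r = 17.2%/12 = 1.43333% = 0.0143333.
Each month: B ← B·(1+r) − $400.00.
Month 1: interest $149.16; balance after payment $10,155.66.
Month 2: interest $145.56; balance after payment $9,901.22.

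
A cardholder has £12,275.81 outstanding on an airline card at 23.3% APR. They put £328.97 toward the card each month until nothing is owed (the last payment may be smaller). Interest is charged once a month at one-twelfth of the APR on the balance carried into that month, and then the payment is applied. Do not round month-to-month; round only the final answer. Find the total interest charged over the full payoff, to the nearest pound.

£9,781

Monthly rate r = 23.3%/12 = 1.94167% = 0.0194167.
Payoff takes n = ⌈−ln(1 − rB₀/P)/ln(1+r)⌉ = ⌈67.047⌉ = 68 payments; the last is £15.57.
Total paid = 67·£328.97 + £15.57 = £22,056.56.
Total interest = total paid − principal = £22,056.56 − £12,275.81 = £9,780.75.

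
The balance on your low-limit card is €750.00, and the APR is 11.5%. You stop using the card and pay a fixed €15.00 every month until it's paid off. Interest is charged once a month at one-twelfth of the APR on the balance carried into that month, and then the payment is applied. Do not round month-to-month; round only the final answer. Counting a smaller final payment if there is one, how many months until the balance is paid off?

69 months

Monthly rate r = 11.5%/12 = 0.958333% = 0.00958333.
Recurrence: B ← B·(1+r) − €15.00.
Month 1: interest €7.19; balance after payment €742.19.
Month 2: interest €7.11; balance after payment €734.30.
Closed form: n = −ln(1 − rB₀/P)/ln(1+r) = −ln(0.52083)/ln(1.00958) ≈ 68.394, so the balance reaches zero during payment 69.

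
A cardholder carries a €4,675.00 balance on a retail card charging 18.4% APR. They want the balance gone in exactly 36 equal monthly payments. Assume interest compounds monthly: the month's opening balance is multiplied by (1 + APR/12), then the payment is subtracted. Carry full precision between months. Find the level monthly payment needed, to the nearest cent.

€169.95

Monthly rate r = 18.4%/12 = 1.53333% = 0.0153333.
Level-payment amortization: P = B₀·r / (1 − (1+r)^(−n)) = 4675.00·0.0153333 / (1 − 1.01533^(−36)).
Denominator 1 − (1+r)^(−36) = 0.42178573.
P = 71.6833 / 0.42178573 ≈ 169.95.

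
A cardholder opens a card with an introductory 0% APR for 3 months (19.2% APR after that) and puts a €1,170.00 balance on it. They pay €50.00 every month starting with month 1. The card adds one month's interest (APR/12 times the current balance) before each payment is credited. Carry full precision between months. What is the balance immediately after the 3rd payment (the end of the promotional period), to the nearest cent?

Promo months 1–3 at r₀ = 0%/12 = 0; months 4+ at r₁ = 19.2%/12 = 0.016.
After month 3 (no interest yet): B = €1,170.00 − 3·€50.00 = €1,020.00.

€1,020.00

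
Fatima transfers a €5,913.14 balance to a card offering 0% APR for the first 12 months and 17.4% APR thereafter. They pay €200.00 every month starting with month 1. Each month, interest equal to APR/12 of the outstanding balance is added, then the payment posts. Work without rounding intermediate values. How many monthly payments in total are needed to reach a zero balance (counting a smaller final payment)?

33 months

Promo months 1–12 at r₀ = 0%/12 = 0; months 13+ at r₁ = 17.4%/12 = 0.0145.
After month 12 (no interest yet): B = €5,913.14 − 12·€200.00 = €3,513.14.
Then at r₁ with €200.00/mo: n₂ = −ln(1 − r₁·B/P)/ln(1+r₁) ≈ 20.42 → 21 more payments.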